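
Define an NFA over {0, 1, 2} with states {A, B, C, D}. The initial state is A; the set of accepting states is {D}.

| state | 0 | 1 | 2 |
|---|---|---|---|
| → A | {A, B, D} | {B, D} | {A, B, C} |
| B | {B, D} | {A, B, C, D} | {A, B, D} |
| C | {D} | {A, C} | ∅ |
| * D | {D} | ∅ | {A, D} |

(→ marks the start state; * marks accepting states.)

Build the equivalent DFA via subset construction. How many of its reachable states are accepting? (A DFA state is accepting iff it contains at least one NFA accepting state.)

Start state of the DFA: {A}.
{A} --0--> {A, B, D}  [new]
{A} --1--> {B, D}  [new]
{A} --2--> {A, B, C}  [new]
{A, B, D} --0--> {A, B, D}  [seen]
{A, B, D} --1--> {A, B, C, D}  [new]
{A, B, D} --2--> {A, B, C, D}  [seen]
{B, D} --0--> {B, D}  [seen]
{B, D} --1--> {A, B, C, D}  [seen]
{B, D} --2--> {A, B, D}  [seen]
{A, B, C} --0--> {A, B, D}  [seen]
{A, B, C} --1--> {A, B, C, D}  [seen]
{A, B, C} --2--> {A, B, C, D}  [seen]
{A, B, C, D} --0--> {A, B, D}  [seen]
{A, B, C, D} --1--> {A, B, C, D}  [seen]
{A, B, C, D} --2--> {A, B, C, D}  [seen]
Reachable DFA states: {A}, {A, B, D}, {B, D}, {A, B, C}, {A, B, C, D}.
Accepting DFA states (contain an NFA accepting state): {A, B, D}, {B, D}, {A, B, C, D}.

3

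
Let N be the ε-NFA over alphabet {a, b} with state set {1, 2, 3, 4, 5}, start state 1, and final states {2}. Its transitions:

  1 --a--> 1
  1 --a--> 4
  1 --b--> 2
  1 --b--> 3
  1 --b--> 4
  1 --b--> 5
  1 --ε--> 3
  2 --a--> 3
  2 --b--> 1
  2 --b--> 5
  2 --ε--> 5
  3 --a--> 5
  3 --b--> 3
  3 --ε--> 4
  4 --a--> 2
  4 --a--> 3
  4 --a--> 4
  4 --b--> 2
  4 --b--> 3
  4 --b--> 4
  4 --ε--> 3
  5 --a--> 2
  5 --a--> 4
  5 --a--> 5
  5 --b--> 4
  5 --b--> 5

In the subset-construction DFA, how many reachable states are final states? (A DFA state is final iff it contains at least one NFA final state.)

Start state of the DFA: {1, 3, 4} (ε-closure of the NFA start).
{1, 3, 4} --a--> {1, 2, 3, 4, 5}  [new]
{1, 3, 4} --b--> {2, 3, 4, 5}  [new]
{1, 2, 3, 4, 5} --a--> {1, 2, 3, 4, 5}  [seen]
{1, 2, 3, 4, 5} --b--> {1, 2, 3, 4, 5}  [seen]
{2, 3, 4, 5} --a--> {2, 3, 4, 5}  [seen]
{2, 3, 4, 5} --b--> {1, 2, 3, 4, 5}  [seen]
Reachable DFA states: {1, 3, 4}, {1, 2, 3, 4, 5}, {2, 3, 4, 5}.
Accepting DFA states (contain an NFA accepting state): {1, 2, 3, 4, 5}, {2, 3, 4, 5}.

2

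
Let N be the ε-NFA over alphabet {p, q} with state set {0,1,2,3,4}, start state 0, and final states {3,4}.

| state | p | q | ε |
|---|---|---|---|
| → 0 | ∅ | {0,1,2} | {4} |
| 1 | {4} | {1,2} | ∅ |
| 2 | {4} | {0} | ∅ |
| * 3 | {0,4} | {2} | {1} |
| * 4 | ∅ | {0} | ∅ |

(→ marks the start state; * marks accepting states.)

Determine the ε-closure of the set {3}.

{1,3}

Begin with {3}.
3 →ε {1}; add 1.
ε-closure = {1,3}.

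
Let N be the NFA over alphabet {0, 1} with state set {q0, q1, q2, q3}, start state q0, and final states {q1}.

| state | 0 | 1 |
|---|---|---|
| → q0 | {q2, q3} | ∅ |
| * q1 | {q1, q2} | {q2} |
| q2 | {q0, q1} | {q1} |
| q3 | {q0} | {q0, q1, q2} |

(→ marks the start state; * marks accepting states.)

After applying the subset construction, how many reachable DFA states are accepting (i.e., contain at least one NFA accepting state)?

6

Start state of the DFA: {q0}.
{q0} --0--> {q2, q3}  [new]
{q0} --1--> ∅  [new]
{q2, q3} --0--> {q0, q1}  [new]
{q2, q3} --1--> {q0, q1, q2}  [new]
∅ --0--> ∅  [seen]
∅ --1--> ∅  [seen]
{q0, q1} --0--> {q1, q2, q3}  [new]
{q0, q1} --1--> {q2}  [new]
{q0, q1, q2} --0--> {q0, q1, q2, q3}  [new]
{q0, q1, q2} --1--> {q1, q2}  [new]
{q1, q2, q3} --0--> {q0, q1, q2}  [seen]
{q1, q2, q3} --1--> {q0, q1, q2}  [seen]
{q2} --0--> {q0, q1}  [seen]
{q2} --1--> {q1}  [new]
{q0, q1, q2, q3} --0--> {q0, q1, q2, q3}  [seen]
{q0, q1, q2, q3} --1--> {q0, q1, q2}  [seen]
{q1, q2} --0--> {q0, q1, q2}  [seen]
{q1, q2} --1--> {q1, q2}  [seen]
{q1} --0--> {q1, q2}  [seen]
{q1} --1--> {q2}  [seen]
Reachable DFA states: {q0}, {q2, q3}, ∅, {q0, q1}, {q0, q1, q2}, {q1, q2, q3}, {q2}, {q0, q1, q2, q3}, {q1, q2}, {q1}.
Accepting DFA states (contain an NFA accepting state): {q0, q1}, {q0, q1, q2}, {q1, q2, q3}, {q0, q1, q2, q3}, {q1, q2}, {q1}.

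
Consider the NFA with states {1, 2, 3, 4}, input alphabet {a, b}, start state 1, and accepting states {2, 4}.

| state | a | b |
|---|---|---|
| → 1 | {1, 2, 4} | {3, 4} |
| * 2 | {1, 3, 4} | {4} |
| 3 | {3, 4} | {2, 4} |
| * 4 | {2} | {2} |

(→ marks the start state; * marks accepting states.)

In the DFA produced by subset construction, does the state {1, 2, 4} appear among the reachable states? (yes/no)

Start state of the DFA: {1}.
{1} --a--> {1, 2, 4}  [new]
{1} --b--> {3, 4}  [new]
{1, 2, 4} --a--> {1, 2, 3, 4}  [new]
{1, 2, 4} --b--> {2, 3, 4}  [new]
{3, 4} --a--> {2, 3, 4}  [seen]
{3, 4} --b--> {2, 4}  [new]
{1, 2, 3, 4} --a--> {1, 2, 3, 4}  [seen]
{1, 2, 3, 4} --b--> {2, 3, 4}  [seen]
{2, 3, 4} --a--> {1, 2, 3, 4}  [seen]
{2, 3, 4} --b--> {2, 4}  [seen]
{2, 4} --a--> {1, 2, 3, 4}  [seen]
{2, 4} --b--> {2, 4}  [seen]
Reachable DFA states: {1}, {1, 2, 4}, {3, 4}, {1, 2, 3, 4}, {2, 3, 4}, {2, 4}.
{1, 2, 4} is among them.

yes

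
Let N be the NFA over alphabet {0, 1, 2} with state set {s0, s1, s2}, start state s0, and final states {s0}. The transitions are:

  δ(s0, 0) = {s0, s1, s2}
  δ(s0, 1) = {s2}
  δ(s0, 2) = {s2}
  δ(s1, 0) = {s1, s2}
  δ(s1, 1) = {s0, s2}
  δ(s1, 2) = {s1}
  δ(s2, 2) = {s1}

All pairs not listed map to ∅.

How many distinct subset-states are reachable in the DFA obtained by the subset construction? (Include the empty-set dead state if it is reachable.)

Start state of the DFA: {s0}.
{s0} --0--> {s0, s1, s2}  [new]
{s0} --1--> {s2}  [new]
{s0} --2--> {s2}  [seen]
{s0, s1, s2} --0--> {s0, s1, s2}  [seen]
{s0, s1, s2} --1--> {s0, s2}  [new]
{s0, s1, s2} --2--> {s1, s2}  [new]
{s2} --0--> ∅  [new]
{s2} --1--> ∅  [seen]
{s2} --2--> {s1}  [new]
{s0, s2} --0--> {s0, s1, s2}  [seen]
{s0, s2} --1--> {s2}  [seen]
{s0, s2} --2--> {s1, s2}  [seen]
{s1, s2} --0--> {s1, s2}  [seen]
{s1, s2} --1--> {s0, s2}  [seen]
{s1, s2} --2--> {s1}  [seen]
∅ --0--> ∅  [seen]
∅ --1--> ∅  [seen]
∅ --2--> ∅  [seen]
{s1} --0--> {s1, s2}  [seen]
{s1} --1--> {s0, s2}  [seen]
{s1} --2--> {s1}  [seen]
Reachable DFA states: {s0}, {s0, s1, s2}, {s2}, {s0, s2}, {s1, s2}, ∅, {s1}.

7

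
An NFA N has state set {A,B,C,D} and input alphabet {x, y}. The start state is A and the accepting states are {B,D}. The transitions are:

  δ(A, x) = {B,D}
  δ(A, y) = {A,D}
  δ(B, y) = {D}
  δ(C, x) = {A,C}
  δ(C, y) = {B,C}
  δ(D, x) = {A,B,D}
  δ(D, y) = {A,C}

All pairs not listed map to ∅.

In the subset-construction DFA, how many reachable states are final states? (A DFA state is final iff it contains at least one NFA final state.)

5

Start state of the DFA: {A}.
{A} --x--> {B,D}  [new]
{A} --y--> {A,D}  [new]
{B,D} --x--> {A,B,D}  [new]
{B,D} --y--> {A,C,D}  [new]
{A,D} --x--> {A,B,D}  [seen]
{A,D} --y--> {A,C,D}  [seen]
{A,B,D} --x--> {A,B,D}  [seen]
{A,B,D} --y--> {A,C,D}  [seen]
{A,C,D} --x--> {A,B,C,D}  [new]
{A,C,D} --y--> {A,B,C,D}  [seen]
{A,B,C,D} --x--> {A,B,C,D}  [seen]
{A,B,C,D} --y--> {A,B,C,D}  [seen]
Reachable DFA states: {A}, {B,D}, {A,D}, {A,B,D}, {A,C,D}, {A,B,C,D}.
Accepting DFA states (contain an NFA accepting state): {B,D}, {A,D}, {A,B,D}, {A,C,D}, {A,B,C,D}.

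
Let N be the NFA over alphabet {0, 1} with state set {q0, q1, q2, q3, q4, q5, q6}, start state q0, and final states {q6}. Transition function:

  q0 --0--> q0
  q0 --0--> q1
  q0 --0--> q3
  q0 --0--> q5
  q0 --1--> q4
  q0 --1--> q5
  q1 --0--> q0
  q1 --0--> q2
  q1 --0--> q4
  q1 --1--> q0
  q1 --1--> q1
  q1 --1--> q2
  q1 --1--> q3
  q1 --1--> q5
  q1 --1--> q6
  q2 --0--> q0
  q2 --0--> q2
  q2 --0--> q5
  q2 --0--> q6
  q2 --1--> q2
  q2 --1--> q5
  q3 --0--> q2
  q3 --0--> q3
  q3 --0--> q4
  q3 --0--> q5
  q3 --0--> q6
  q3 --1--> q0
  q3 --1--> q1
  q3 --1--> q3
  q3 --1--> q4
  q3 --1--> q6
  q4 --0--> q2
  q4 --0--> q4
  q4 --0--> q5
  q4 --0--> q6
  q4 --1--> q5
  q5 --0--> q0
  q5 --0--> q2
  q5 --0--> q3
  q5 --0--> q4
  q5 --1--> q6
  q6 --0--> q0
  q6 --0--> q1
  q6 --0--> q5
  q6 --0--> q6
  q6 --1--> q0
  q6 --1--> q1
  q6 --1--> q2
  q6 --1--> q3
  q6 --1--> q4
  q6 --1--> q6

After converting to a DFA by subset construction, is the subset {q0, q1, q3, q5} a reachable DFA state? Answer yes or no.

yes

Start state of the DFA: {q0}.
{q0} --0--> {q0, q1, q3, q5}  [new]
{q0} --1--> {q4, q5}  [new]
{q0, q1, q3, q5} --0--> {q0, q1, q2, q3, q4, q5, q6}  [new]
{q0, q1, q3, q5} --1--> {q0, q1, q2, q3, q4, q5, q6}  [seen]
{q4, q5} --0--> {q0, q2, q3, q4, q5, q6}  [new]
{q4, q5} --1--> {q5, q6}  [new]
{q0, q1, q2, q3, q4, q5, q6} --0--> {q0, q1, q2, q3, q4, q5, q6}  [seen]
{q0, q1, q2, q3, q4, q5, q6} --1--> {q0, q1, q2, q3, q4, q5, q6}  [seen]
{q0, q2, q3, q4, q5, q6} --0--> {q0, q1, q2, q3, q4, q5, q6}  [seen]
{q0, q2, q3, q4, q5, q6} --1--> {q0, q1, q2, q3, q4, q5, q6}  [seen]
{q5, q6} --0--> {q0, q1, q2, q3, q4, q5, q6}  [seen]
{q5, q6} --1--> {q0, q1, q2, q3, q4, q6}  [new]
{q0, q1, q2, q3, q4, q6} --0--> {q0, q1, q2, q3, q4, q5, q6}  [seen]
{q0, q1, q2, q3, q4, q6} --1--> {q0, q1, q2, q3, q4, q5, q6}  [seen]
Reachable DFA states: {q0}, {q0, q1, q3, q5}, {q4, q5}, {q0, q1, q2, q3, q4, q5, q6}, {q0, q2, q3, q4, q5, q6}, {q5, q6}, {q0, q1, q2, q3, q4, q6}.
{q0, q1, q3, q5} is among them.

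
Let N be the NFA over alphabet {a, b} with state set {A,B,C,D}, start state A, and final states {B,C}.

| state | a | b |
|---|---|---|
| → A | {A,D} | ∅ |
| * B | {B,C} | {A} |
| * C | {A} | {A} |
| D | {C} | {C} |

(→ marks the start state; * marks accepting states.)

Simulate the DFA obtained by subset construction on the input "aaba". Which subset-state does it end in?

{A,D}

Start: {A}.
δ(A,a) = {A,D}.
Union: {A,D}.
After a: {A,D}.
δ(A,a) = {A,D}; δ(D,a) = {C}.
Union: {A,C,D}.
After a: {A,C,D}.
δ(A,b) = ∅; δ(C,b) = {A}; δ(D,b) = {C}.
Union: {A,C}.
After b: {A,C}.
δ(A,a) = {A,D}; δ(C,a) = {A}.
Union: {A,D}.
After a: {A,D}.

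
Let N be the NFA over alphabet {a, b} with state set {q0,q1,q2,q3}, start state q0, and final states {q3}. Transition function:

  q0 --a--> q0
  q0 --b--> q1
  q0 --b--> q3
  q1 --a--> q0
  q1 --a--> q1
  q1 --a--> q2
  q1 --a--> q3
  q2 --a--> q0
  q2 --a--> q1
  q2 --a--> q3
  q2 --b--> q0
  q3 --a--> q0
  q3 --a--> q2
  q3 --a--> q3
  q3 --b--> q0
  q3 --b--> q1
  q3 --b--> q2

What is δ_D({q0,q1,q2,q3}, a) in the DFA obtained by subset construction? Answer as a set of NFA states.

δ(q0,a) = {q0}; δ(q1,a) = {q0,q1,q2,q3}; δ(q2,a) = {q0,q1,q3}; δ(q3,a) = {q0,q2,q3}.
Union: {q0,q1,q2,q3}.

{q0,q1,q2,q3}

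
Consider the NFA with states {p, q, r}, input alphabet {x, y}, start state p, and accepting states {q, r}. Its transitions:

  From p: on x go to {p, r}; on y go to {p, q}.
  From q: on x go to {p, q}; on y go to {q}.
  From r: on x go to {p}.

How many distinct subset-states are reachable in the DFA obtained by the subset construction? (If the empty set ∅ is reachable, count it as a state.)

4

Start state of the DFA: {p}.
{p} --x--> {p, r}  [new]
{p} --y--> {p, q}  [new]
{p, r} --x--> {p, r}  [seen]
{p, r} --y--> {p, q}  [seen]
{p, q} --x--> {p, q, r}  [new]
{p, q} --y--> {p, q}  [seen]
{p, q, r} --x--> {p, q, r}  [seen]
{p, q, r} --y--> {p, q}  [seen]
Reachable DFA states: {p}, {p, r}, {p, q}, {p, q, r}.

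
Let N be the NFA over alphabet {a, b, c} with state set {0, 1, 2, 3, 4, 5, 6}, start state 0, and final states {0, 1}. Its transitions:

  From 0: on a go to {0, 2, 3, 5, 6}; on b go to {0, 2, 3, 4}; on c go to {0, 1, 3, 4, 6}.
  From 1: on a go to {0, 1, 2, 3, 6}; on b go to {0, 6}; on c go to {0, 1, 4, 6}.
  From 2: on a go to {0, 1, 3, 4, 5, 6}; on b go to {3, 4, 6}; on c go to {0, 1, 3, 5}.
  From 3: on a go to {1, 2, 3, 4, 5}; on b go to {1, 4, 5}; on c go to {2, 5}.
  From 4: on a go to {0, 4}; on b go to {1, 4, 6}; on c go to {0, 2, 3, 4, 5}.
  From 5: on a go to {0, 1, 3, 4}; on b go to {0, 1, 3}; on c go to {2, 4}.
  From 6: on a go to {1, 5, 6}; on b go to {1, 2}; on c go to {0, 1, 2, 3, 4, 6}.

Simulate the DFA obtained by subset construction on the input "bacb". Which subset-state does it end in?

{0, 1, 2, 3, 4, 5, 6}

Start: {0}.
δ(0,b) = {0, 2, 3, 4}.
Union: {0, 2, 3, 4}.
After b: {0, 2, 3, 4}.
δ(0,a) = {0, 2, 3, 5, 6}; δ(2,a) = {0, 1, 3, 4, 5, 6}; δ(3,a) = {1, 2, 3, 4, 5}; δ(4,a) = {0, 4}.
Union: {0, 1, 2, 3, 4, 5, 6}.
After a: {0, 1, 2, 3, 4, 5, 6}.
δ(0,c) = {0, 1, 3, 4, 6}; δ(1,c) = {0, 1, 4, 6}; δ(2,c) = {0, 1, 3, 5}; δ(3,c) = {2, 5}; δ(4,c) = {0, 2, 3, 4, 5}; δ(5,c) = {2, 4}; δ(6,c) = {0, 1, 2, 3, 4, 6}.
Union: {0, 1, 2, 3, 4, 5, 6}.
After c: {0, 1, 2, 3, 4, 5, 6}.
δ(0,b) = {0, 2, 3, 4}; δ(1,b) = {0, 6}; δ(2,b) = {3, 4, 6}; δ(3,b) = {1, 4, 5}; δ(4,b) = {1, 4, 6}; δ(5,b) = {0, 1, 3}; δ(6,b) = {1, 2}.
Union: {0, 1, 2, 3, 4, 5, 6}.
After b: {0, 1, 2, 3, 4, 5, 6}.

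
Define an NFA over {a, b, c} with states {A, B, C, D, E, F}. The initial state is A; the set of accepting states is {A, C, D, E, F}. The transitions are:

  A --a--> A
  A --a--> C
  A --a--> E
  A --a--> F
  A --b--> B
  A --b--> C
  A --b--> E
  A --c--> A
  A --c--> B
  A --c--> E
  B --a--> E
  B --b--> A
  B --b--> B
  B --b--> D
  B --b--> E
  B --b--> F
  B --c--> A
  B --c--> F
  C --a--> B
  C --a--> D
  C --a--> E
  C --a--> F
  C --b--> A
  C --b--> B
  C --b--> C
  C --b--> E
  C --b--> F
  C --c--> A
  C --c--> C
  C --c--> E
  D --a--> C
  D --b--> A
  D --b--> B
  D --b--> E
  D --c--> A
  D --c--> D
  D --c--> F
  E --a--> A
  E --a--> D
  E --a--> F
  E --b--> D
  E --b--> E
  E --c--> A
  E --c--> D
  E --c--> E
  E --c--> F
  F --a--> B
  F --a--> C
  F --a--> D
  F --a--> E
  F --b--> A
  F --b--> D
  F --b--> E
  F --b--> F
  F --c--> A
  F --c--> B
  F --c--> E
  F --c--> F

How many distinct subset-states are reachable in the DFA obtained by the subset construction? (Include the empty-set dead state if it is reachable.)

7

Start state of the DFA: {A}.
{A} --a--> {A, C, E, F}  [new]
{A} --b--> {B, C, E}  [new]
{A} --c--> {A, B, E}  [new]
{A, C, E, F} --a--> {A, B, C, D, E, F}  [new]
{A, C, E, F} --b--> {A, B, C, D, E, F}  [seen]
{A, C, E, F} --c--> {A, B, C, D, E, F}  [seen]
{B, C, E} --a--> {A, B, D, E, F}  [new]
{B, C, E} --b--> {A, B, C, D, E, F}  [seen]
{B, C, E} --c--> {A, C, D, E, F}  [new]
{A, B, E} --a--> {A, C, D, E, F}  [seen]
{A, B, E} --b--> {A, B, C, D, E, F}  [seen]
{A, B, E} --c--> {A, B, D, E, F}  [seen]
{A, B, C, D, E, F} --a--> {A, B, C, D, E, F}  [seen]
{A, B, C, D, E, F} --b--> {A, B, C, D, E, F}  [seen]
{A, B, C, D, E, F} --c--> {A, B, C, D, E, F}  [seen]
{A, B, D, E, F} --a--> {A, B, C, D, E, F}  [seen]
{A, B, D, E, F} --b--> {A, B, C, D, E, F}  [seen]
{A, B, D, E, F} --c--> {A, B, D, E, F}  [seen]
{A, C, D, E, F} --a--> {A, B, C, D, E, F}  [seen]
{A, C, D, E, F} --b--> {A, B, C, D, E, F}  [seen]
{A, C, D, E, F} --c--> {A, B, C, D, E, F}  [seen]
Reachable DFA states: {A}, {A, C, E, F}, {B, C, E}, {A, B, E}, {A, B, C, D, E, F}, {A, B, D, E, F}, {A, C, D, E, F}.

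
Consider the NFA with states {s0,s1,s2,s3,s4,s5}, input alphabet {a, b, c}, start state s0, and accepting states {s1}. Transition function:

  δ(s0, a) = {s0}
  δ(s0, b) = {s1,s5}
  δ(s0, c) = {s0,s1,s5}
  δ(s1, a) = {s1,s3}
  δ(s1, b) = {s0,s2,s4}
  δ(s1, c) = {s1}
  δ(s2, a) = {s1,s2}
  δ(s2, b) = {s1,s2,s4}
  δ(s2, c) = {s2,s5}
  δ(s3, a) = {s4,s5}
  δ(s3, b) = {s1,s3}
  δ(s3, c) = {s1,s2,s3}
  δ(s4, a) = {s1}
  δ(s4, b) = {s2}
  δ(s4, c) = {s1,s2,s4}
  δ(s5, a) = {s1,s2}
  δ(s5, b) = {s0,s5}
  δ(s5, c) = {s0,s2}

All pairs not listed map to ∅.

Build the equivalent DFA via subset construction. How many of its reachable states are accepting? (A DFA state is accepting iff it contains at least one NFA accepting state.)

12

Start state of the DFA: {s0}.
{s0} --a--> {s0}  [seen]
{s0} --b--> {s1,s5}  [new]
{s0} --c--> {s0,s1,s5}  [new]
{s1,s5} --a--> {s1,s2,s3}  [new]
{s1,s5} --b--> {s0,s2,s4,s5}  [new]
{s1,s5} --c--> {s0,s1,s2}  [new]
{s0,s1,s5} --a--> {s0,s1,s2,s3}  [new]
{s0,s1,s5} --b--> {s0,s1,s2,s4,s5}  [new]
{s0,s1,s5} --c--> {s0,s1,s2,s5}  [new]
{s1,s2,s3} --a--> {s1,s2,s3,s4,s5}  [new]
{s1,s2,s3} --b--> {s0,s1,s2,s3,s4}  [new]
{s1,s2,s3} --c--> {s1,s2,s3,s5}  [new]
{s0,s2,s4,s5} --a--> {s0,s1,s2}  [seen]
{s0,s2,s4,s5} --b--> {s0,s1,s2,s4,s5}  [seen]
{s0,s2,s4,s5} --c--> {s0,s1,s2,s4,s5}  [seen]
{s0,s1,s2} --a--> {s0,s1,s2,s3}  [seen]
{s0,s1,s2} --b--> {s0,s1,s2,s4,s5}  [seen]
{s0,s1,s2} --c--> {s0,s1,s2,s5}  [seen]
{s0,s1,s2,s3} --a--> {s0,s1,s2,s3,s4,s5}  [new]
{s0,s1,s2,s3} --b--> {s0,s1,s2,s3,s4,s5}  [seen]
{s0,s1,s2,s3} --c--> {s0,s1,s2,s3,s5}  [new]
{s0,s1,s2,s4,s5} --a--> {s0,s1,s2,s3}  [seen]
{s0,s1,s2,s4,s5} --b--> {s0,s1,s2,s4,s5}  [seen]
{s0,s1,s2,s4,s5} --c--> {s0,s1,s2,s4,s5}  [seen]
{s0,s1,s2,s5} --a--> {s0,s1,s2,s3}  [seen]
{s0,s1,s2,s5} --b--> {s0,s1,s2,s4,s5}  [seen]
{s0,s1,s2,s5} --c--> {s0,s1,s2,s5}  [seen]
{s1,s2,s3,s4,s5} --a--> {s1,s2,s3,s4,s5}  [seen]
{s1,s2,s3,s4,s5} --b--> {s0,s1,s2,s3,s4,s5}  [seen]
{s1,s2,s3,s4,s5} --c--> {s0,s1,s2,s3,s4,s5}  [seen]
{s0,s1,s2,s3,s4} --a--> {s0,s1,s2,s3,s4,s5}  [seen]
{s0,s1,s2,s3,s4} --b--> {s0,s1,s2,s3,s4,s5}  [seen]
{s0,s1,s2,s3,s4} --c--> {s0,s1,s2,s3,s4,s5}  [seen]
{s1,s2,s3,s5} --a--> {s1,s2,s3,s4,s5}  [seen]
{s1,s2,s3,s5} --b--> {s0,s1,s2,s3,s4,s5}  [seen]
{s1,s2,s3,s5} --c--> {s0,s1,s2,s3,s5}  [seen]
{s0,s1,s2,s3,s4,s5} --a--> {s0,s1,s2,s3,s4,s5}  [seen]
{s0,s1,s2,s3,s4,s5} --b--> {s0,s1,s2,s3,s4,s5}  [seen]
{s0,s1,s2,s3,s4,s5} --c--> {s0,s1,s2,s3,s4,s5}  [seen]
{s0,s1,s2,s3,s5} --a--> {s0,s1,s2,s3,s4,s5}  [seen]
{s0,s1,s2,s3,s5} --b--> {s0,s1,s2,s3,s4,s5}  [seen]
{s0,s1,s2,s3,s5} --c--> {s0,s1,s2,s3,s5}  [seen]
Reachable DFA states: {s0}, {s1,s5}, {s0,s1,s5}, {s1,s2,s3}, {s0,s2,s4,s5}, {s0,s1,s2}, {s0,s1,s2,s3}, {s0,s1,s2,s4,s5}, {s0,s1,s2,s5}, {s1,s2,s3,s4,s5}, {s0,s1,s2,s3,s4}, {s1,s2,s3,s5}, {s0,s1,s2,s3,s4,s5}, {s0,s1,s2,s3,s5}.
Accepting DFA states (contain an NFA accepting state): {s1,s5}, {s0,s1,s5}, {s1,s2,s3}, {s0,s1,s2}, {s0,s1,s2,s3}, {s0,s1,s2,s4,s5}, {s0,s1,s2,s5}, {s1,s2,s3,s4,s5}, {s0,s1,s2,s3,s4}, {s1,s2,s3,s5}, {s0,s1,s2,s3,s4,s5}, {s0,s1,s2,s3,s5}.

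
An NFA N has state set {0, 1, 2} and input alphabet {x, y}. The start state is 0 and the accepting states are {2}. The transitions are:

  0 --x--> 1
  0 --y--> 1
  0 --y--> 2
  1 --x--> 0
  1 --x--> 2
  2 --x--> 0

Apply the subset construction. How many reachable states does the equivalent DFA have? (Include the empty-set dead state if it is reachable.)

7

Start state of the DFA: {0}.
{0} --x--> {1}  [new]
{0} --y--> {1, 2}  [new]
{1} --x--> {0, 2}  [new]
{1} --y--> ∅  [new]
{1, 2} --x--> {0, 2}  [seen]
{1, 2} --y--> ∅  [seen]
{0, 2} --x--> {0, 1}  [new]
{0, 2} --y--> {1, 2}  [seen]
∅ --x--> ∅  [seen]
∅ --y--> ∅  [seen]
{0, 1} --x--> {0, 1, 2}  [new]
{0, 1} --y--> {1, 2}  [seen]
{0, 1, 2} --x--> {0, 1, 2}  [seen]
{0, 1, 2} --y--> {1, 2}  [seen]
Reachable DFA states: {0}, {1}, {1, 2}, {0, 2}, ∅, {0, 1}, {0, 1, 2}.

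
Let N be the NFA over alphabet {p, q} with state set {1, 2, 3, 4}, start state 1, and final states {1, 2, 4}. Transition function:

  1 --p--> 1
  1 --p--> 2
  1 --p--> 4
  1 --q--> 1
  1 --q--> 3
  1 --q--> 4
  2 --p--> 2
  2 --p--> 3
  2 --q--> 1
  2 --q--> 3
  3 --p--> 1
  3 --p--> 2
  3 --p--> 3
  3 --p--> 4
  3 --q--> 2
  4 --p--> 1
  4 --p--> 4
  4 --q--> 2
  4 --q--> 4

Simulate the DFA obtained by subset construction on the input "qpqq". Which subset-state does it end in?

Start: {1}.
δ(1,q) = {1, 3, 4}.
Union: {1, 3, 4}.
After q: {1, 3, 4}.
δ(1,p) = {1, 2, 4}; δ(3,p) = {1, 2, 3, 4}; δ(4,p) = {1, 4}.
Union: {1, 2, 3, 4}.
After p: {1, 2, 3, 4}.
δ(1,q) = {1, 3, 4}; δ(2,q) = {1, 3}; δ(3,q) = {2}; δ(4,q) = {2, 4}.
Union: {1, 2, 3, 4}.
After q: {1, 2, 3, 4}.
δ(1,q) = {1, 3, 4}; δ(2,q) = {1, 3}; δ(3,q) = {2}; δ(4,q) = {2, 4}.
Union: {1, 2, 3, 4}.
After q: {1, 2, 3, 4}.

{1, 2, 3, 4}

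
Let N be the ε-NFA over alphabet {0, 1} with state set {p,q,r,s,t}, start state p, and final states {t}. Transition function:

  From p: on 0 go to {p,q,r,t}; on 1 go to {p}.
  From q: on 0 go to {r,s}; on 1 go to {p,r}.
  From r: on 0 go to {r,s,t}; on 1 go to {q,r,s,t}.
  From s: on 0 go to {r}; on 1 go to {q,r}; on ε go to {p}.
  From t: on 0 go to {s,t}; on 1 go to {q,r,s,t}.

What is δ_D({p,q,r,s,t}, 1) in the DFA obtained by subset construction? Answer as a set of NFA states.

{p,q,r,s,t}

δ(p,1) = {p}; δ(q,1) = {p,r}; δ(r,1) = {q,r,s,t}; δ(s,1) = {q,r}; δ(t,1) = {q,r,s,t}.
Union: {p,q,r,s,t}.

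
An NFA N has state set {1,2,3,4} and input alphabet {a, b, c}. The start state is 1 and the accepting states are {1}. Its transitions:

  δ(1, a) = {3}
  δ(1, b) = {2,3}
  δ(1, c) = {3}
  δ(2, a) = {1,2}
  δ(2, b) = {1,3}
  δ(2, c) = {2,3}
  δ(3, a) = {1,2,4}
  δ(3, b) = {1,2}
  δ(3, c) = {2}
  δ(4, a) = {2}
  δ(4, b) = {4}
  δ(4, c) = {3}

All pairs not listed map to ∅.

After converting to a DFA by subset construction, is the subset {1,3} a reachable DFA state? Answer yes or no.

yes

Start state of the DFA: {1}.
{1} --a--> {3}  [new]
{1} --b--> {2,3}  [new]
{1} --c--> {3}  [seen]
{3} --a--> {1,2,4}  [new]
{3} --b--> {1,2}  [new]
{3} --c--> {2}  [new]
{2,3} --a--> {1,2,4}  [seen]
{2,3} --b--> {1,2,3}  [new]
{2,3} --c--> {2,3}  [seen]
{1,2,4} --a--> {1,2,3}  [seen]
{1,2,4} --b--> {1,2,3,4}  [new]
{1,2,4} --c--> {2,3}  [seen]
{1,2} --a--> {1,2,3}  [seen]
{1,2} --b--> {1,2,3}  [seen]
{1,2} --c--> {2,3}  [seen]
{2} --a--> {1,2}  [seen]
{2} --b--> {1,3}  [new]
{2} --c--> {2,3}  [seen]
{1,2,3} --a--> {1,2,3,4}  [seen]
{1,2,3} --b--> {1,2,3}  [seen]
{1,2,3} --c--> {2,3}  [seen]
{1,2,3,4} --a--> {1,2,3,4}  [seen]
{1,2,3,4} --b--> {1,2,3,4}  [seen]
{1,2,3,4} --c--> {2,3}  [seen]
{1,3} --a--> {1,2,3,4}  [seen]
{1,3} --b--> {1,2,3}  [seen]
{1,3} --c--> {2,3}  [seen]
Reachable DFA states: {1}, {3}, {2,3}, {1,2,4}, {1,2}, {2}, {1,2,3}, {1,2,3,4}, {1,3}.
{1,3} is among them.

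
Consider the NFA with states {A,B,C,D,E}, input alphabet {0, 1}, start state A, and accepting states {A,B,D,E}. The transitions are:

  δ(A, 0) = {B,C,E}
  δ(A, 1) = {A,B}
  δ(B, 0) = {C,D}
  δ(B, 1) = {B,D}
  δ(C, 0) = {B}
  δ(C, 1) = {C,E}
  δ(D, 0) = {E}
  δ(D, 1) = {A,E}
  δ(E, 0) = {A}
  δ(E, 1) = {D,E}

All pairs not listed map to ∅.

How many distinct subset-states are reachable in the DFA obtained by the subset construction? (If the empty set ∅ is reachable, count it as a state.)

Start state of the DFA: {A}.
{A} --0--> {B,C,E}  [new]
{A} --1--> {A,B}  [new]
{B,C,E} --0--> {A,B,C,D}  [new]
{B,C,E} --1--> {B,C,D,E}  [new]
{A,B} --0--> {B,C,D,E}  [seen]
{A,B} --1--> {A,B,D}  [new]
{A,B,C,D} --0--> {B,C,D,E}  [seen]
{A,B,C,D} --1--> {A,B,C,D,E}  [new]
{B,C,D,E} --0--> {A,B,C,D,E}  [seen]
{B,C,D,E} --1--> {A,B,C,D,E}  [seen]
{A,B,D} --0--> {B,C,D,E}  [seen]
{A,B,D} --1--> {A,B,D,E}  [new]
{A,B,C,D,E} --0--> {A,B,C,D,E}  [seen]
{A,B,C,D,E} --1--> {A,B,C,D,E}  [seen]
{A,B,D,E} --0--> {A,B,C,D,E}  [seen]
{A,B,D,E} --1--> {A,B,D,E}  [seen]
Reachable DFA states: {A}, {B,C,E}, {A,B}, {A,B,C,D}, {B,C,D,E}, {A,B,D}, {A,B,C,D,E}, {A,B,D,E}.

8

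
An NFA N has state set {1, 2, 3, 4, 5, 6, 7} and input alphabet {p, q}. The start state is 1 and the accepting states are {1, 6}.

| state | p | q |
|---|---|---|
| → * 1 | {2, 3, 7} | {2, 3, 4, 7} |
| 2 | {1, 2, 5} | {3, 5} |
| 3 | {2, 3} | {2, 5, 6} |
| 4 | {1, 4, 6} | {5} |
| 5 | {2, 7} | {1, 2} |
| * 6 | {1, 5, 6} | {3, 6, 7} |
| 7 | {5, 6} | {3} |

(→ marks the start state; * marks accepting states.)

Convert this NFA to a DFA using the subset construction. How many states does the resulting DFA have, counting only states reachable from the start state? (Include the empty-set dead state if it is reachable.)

Start state of the DFA: {1}.
{1} --p--> {2, 3, 7}  [new]
{1} --q--> {2, 3, 4, 7}  [new]
{2, 3, 7} --p--> {1, 2, 3, 5, 6}  [new]
{2, 3, 7} --q--> {2, 3, 5, 6}  [new]
{2, 3, 4, 7} --p--> {1, 2, 3, 4, 5, 6}  [new]
{2, 3, 4, 7} --q--> {2, 3, 5, 6}  [seen]
{1, 2, 3, 5, 6} --p--> {1, 2, 3, 5, 6, 7}  [new]
{1, 2, 3, 5, 6} --q--> {1, 2, 3, 4, 5, 6, 7}  [new]
{2, 3, 5, 6} --p--> {1, 2, 3, 5, 6, 7}  [seen]
{2, 3, 5, 6} --q--> {1, 2, 3, 5, 6, 7}  [seen]
{1, 2, 3, 4, 5, 6} --p--> {1, 2, 3, 4, 5, 6, 7}  [seen]
{1, 2, 3, 4, 5, 6} --q--> {1, 2, 3, 4, 5, 6, 7}  [seen]
{1, 2, 3, 5, 6, 7} --p--> {1, 2, 3, 5, 6, 7}  [seen]
{1, 2, 3, 5, 6, 7} --q--> {1, 2, 3, 4, 5, 6, 7}  [seen]
{1, 2, 3, 4, 5, 6, 7} --p--> {1, 2, 3, 4, 5, 6, 7}  [seen]
{1, 2, 3, 4, 5, 6, 7} --q--> {1, 2, 3, 4, 5, 6, 7}  [seen]
Reachable DFA states: {1}, {2, 3, 7}, {2, 3, 4, 7}, {1, 2, 3, 5, 6}, {2, 3, 5, 6}, {1, 2, 3, 4, 5, 6}, {1, 2, 3, 5, 6, 7}, {1, 2, 3, 4, 5, 6, 7}.

8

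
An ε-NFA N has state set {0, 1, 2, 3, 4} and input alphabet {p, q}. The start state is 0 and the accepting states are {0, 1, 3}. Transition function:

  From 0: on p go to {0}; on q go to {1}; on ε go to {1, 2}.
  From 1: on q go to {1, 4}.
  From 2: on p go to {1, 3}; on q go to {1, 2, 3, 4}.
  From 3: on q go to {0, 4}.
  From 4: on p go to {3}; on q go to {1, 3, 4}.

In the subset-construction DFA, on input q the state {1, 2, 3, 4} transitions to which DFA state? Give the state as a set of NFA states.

{0, 1, 2, 3, 4}

δ(1,q) = {1, 4}; δ(2,q) = {1, 2, 3, 4}; δ(3,q) = {0, 4}; δ(4,q) = {1, 3, 4}.
Union: {0, 1, 2, 3, 4}.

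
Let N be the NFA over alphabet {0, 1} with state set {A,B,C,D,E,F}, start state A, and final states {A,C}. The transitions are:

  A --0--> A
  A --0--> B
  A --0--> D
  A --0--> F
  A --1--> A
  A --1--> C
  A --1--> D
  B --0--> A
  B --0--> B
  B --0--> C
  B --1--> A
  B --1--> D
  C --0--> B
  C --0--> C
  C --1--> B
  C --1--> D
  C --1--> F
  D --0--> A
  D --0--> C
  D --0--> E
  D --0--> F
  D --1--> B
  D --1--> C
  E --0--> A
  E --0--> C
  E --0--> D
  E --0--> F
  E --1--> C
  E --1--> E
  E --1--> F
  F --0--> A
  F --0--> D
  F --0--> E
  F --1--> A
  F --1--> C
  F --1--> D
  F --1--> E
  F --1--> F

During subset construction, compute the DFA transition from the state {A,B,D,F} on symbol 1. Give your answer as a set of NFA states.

{A,B,C,D,E,F}

δ(A,1) = {A,C,D}; δ(B,1) = {A,D}; δ(D,1) = {B,C}; δ(F,1) = {A,C,D,E,F}.
Union: {A,B,C,D,E,F}.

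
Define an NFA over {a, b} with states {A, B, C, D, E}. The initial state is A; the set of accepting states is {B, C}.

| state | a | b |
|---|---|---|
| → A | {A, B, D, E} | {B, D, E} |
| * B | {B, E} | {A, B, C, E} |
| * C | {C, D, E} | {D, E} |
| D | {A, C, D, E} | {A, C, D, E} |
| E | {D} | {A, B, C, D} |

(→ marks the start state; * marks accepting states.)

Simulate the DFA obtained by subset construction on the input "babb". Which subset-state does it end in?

{A, B, C, D, E}

Start: {A}.
δ(A,b) = {B, D, E}.
Union: {B, D, E}.
After b: {B, D, E}.
δ(B,a) = {B, E}; δ(D,a) = {A, C, D, E}; δ(E,a) = {D}.
Union: {A, B, C, D, E}.
After a: {A, B, C, D, E}.
δ(A,b) = {B, D, E}; δ(B,b) = {A, B, C, E}; δ(C,b) = {D, E}; δ(D,b) = {A, C, D, E}; δ(E,b) = {A, B, C, D}.
Union: {A, B, C, D, E}.
After b: {A, B, C, D, E}.
δ(A,b) = {B, D, E}; δ(B,b) = {A, B, C, E}; δ(C,b) = {D, E}; δ(D,b) = {A, C, D, E}; δ(E,b) = {A, B, C, D}.
Union: {A, B, C, D, E}.
After b: {A, B, C, D, E}.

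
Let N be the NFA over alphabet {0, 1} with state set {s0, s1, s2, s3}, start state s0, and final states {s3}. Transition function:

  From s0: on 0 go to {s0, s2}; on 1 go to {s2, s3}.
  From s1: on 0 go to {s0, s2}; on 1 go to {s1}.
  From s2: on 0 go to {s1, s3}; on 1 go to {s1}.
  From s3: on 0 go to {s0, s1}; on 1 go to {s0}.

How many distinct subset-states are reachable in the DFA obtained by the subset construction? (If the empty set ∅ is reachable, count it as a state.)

8

Start state of the DFA: {s0}.
{s0} --0--> {s0, s2}  [new]
{s0} --1--> {s2, s3}  [new]
{s0, s2} --0--> {s0, s1, s2, s3}  [new]
{s0, s2} --1--> {s1, s2, s3}  [new]
{s2, s3} --0--> {s0, s1, s3}  [new]
{s2, s3} --1--> {s0, s1}  [new]
{s0, s1, s2, s3} --0--> {s0, s1, s2, s3}  [seen]
{s0, s1, s2, s3} --1--> {s0, s1, s2, s3}  [seen]
{s1, s2, s3} --0--> {s0, s1, s2, s3}  [seen]
{s1, s2, s3} --1--> {s0, s1}  [seen]
{s0, s1, s3} --0--> {s0, s1, s2}  [new]
{s0, s1, s3} --1--> {s0, s1, s2, s3}  [seen]
{s0, s1} --0--> {s0, s2}  [seen]
{s0, s1} --1--> {s1, s2, s3}  [seen]
{s0, s1, s2} --0--> {s0, s1, s2, s3}  [seen]
{s0, s1, s2} --1--> {s1, s2, s3}  [seen]
Reachable DFA states: {s0}, {s0, s2}, {s2, s3}, {s0, s1, s2, s3}, {s1, s2, s3}, {s0, s1, s3}, {s0, s1}, {s0, s1, s2}.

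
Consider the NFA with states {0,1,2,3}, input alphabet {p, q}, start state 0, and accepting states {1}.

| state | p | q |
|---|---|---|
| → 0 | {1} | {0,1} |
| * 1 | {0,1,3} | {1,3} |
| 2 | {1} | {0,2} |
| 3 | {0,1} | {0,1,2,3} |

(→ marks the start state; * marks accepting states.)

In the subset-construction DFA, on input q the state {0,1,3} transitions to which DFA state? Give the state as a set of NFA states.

δ(0,q) = {0,1}; δ(1,q) = {1,3}; δ(3,q) = {0,1,2,3}.
Union: {0,1,2,3}.

{0,1,2,3}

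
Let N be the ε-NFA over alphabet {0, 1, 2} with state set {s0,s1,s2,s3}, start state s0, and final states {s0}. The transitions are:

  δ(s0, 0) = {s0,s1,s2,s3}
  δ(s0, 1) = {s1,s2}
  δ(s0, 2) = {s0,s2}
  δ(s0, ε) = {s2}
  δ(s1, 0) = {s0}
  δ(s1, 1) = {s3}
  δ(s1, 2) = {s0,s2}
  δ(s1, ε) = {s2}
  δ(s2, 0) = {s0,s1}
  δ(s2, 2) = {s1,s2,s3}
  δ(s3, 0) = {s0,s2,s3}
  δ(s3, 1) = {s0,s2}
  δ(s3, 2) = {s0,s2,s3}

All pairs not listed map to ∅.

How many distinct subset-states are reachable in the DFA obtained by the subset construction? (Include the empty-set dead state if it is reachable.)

Start state of the DFA: {s0,s2} (ε-closure of the NFA start).
{s0,s2} --0--> {s0,s1,s2,s3}  [new]
{s0,s2} --1--> {s1,s2}  [new]
{s0,s2} --2--> {s0,s1,s2,s3}  [seen]
{s0,s1,s2,s3} --0--> {s0,s1,s2,s3}  [seen]
{s0,s1,s2,s3} --1--> {s0,s1,s2,s3}  [seen]
{s0,s1,s2,s3} --2--> {s0,s1,s2,s3}  [seen]
{s1,s2} --0--> {s0,s1,s2}  [new]
{s1,s2} --1--> {s3}  [new]
{s1,s2} --2--> {s0,s1,s2,s3}  [seen]
{s0,s1,s2} --0--> {s0,s1,s2,s3}  [seen]
{s0,s1,s2} --1--> {s1,s2,s3}  [new]
{s0,s1,s2} --2--> {s0,s1,s2,s3}  [seen]
{s3} --0--> {s0,s2,s3}  [new]
{s3} --1--> {s0,s2}  [seen]
{s3} --2--> {s0,s2,s3}  [seen]
{s1,s2,s3} --0--> {s0,s1,s2,s3}  [seen]
{s1,s2,s3} --1--> {s0,s2,s3}  [seen]
{s1,s2,s3} --2--> {s0,s1,s2,s3}  [seen]
{s0,s2,s3} --0--> {s0,s1,s2,s3}  [seen]
{s0,s2,s3} --1--> {s0,s1,s2}  [seen]
{s0,s2,s3} --2--> {s0,s1,s2,s3}  [seen]
Reachable DFA states: {s0,s2}, {s0,s1,s2,s3}, {s1,s2}, {s0,s1,s2}, {s3}, {s1,s2,s3}, {s0,s2,s3}.

7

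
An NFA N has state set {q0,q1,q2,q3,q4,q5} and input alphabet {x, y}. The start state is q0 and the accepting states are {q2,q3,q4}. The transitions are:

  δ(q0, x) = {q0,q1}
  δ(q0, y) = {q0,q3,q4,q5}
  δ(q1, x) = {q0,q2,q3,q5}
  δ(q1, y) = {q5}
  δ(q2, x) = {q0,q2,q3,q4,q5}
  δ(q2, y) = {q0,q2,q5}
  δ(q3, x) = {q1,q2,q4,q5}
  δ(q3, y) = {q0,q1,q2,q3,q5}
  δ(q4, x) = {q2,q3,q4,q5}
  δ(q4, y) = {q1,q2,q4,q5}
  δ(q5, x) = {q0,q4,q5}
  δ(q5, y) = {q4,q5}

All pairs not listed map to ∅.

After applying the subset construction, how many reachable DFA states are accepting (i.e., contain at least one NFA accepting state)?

3

Start state of the DFA: {q0}.
{q0} --x--> {q0,q1}  [new]
{q0} --y--> {q0,q3,q4,q5}  [new]
{q0,q1} --x--> {q0,q1,q2,q3,q5}  [new]
{q0,q1} --y--> {q0,q3,q4,q5}  [seen]
{q0,q3,q4,q5} --x--> {q0,q1,q2,q3,q4,q5}  [new]
{q0,q3,q4,q5} --y--> {q0,q1,q2,q3,q4,q5}  [seen]
{q0,q1,q2,q3,q5} --x--> {q0,q1,q2,q3,q4,q5}  [seen]
{q0,q1,q2,q3,q5} --y--> {q0,q1,q2,q3,q4,q5}  [seen]
{q0,q1,q2,q3,q4,q5} --x--> {q0,q1,q2,q3,q4,q5}  [seen]
{q0,q1,q2,q3,q4,q5} --y--> {q0,q1,q2,q3,q4,q5}  [seen]
Reachable DFA states: {q0}, {q0,q1}, {q0,q3,q4,q5}, {q0,q1,q2,q3,q5}, {q0,q1,q2,q3,q4,q5}.
Accepting DFA states (contain an NFA accepting state): {q0,q3,q4,q5}, {q0,q1,q2,q3,q5}, {q0,q1,q2,q3,q4,q5}.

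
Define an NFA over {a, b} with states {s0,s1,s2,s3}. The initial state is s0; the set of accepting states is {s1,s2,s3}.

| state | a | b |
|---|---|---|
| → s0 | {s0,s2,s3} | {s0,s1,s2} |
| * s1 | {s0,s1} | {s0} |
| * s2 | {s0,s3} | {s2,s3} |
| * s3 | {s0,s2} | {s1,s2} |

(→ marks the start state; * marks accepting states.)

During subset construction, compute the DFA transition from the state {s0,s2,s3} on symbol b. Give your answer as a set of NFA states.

δ(s0,b) = {s0,s1,s2}; δ(s2,b) = {s2,s3}; δ(s3,b) = {s1,s2}.
Union: {s0,s1,s2,s3}.

{s0,s1,s2,s3}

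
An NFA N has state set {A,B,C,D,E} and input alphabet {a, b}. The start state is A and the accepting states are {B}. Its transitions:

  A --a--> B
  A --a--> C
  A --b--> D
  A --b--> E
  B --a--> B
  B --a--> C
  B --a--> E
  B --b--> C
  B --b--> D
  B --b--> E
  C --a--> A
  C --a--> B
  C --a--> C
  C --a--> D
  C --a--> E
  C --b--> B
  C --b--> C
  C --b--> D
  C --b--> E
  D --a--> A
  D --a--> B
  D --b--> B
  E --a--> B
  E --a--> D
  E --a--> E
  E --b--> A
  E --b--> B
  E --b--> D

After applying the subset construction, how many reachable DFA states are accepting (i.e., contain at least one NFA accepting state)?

6

Start state of the DFA: {A}.
{A} --a--> {B,C}  [new]
{A} --b--> {D,E}  [new]
{B,C} --a--> {A,B,C,D,E}  [new]
{B,C} --b--> {B,C,D,E}  [new]
{D,E} --a--> {A,B,D,E}  [new]
{D,E} --b--> {A,B,D}  [new]
{A,B,C,D,E} --a--> {A,B,C,D,E}  [seen]
{A,B,C,D,E} --b--> {A,B,C,D,E}  [seen]
{B,C,D,E} --a--> {A,B,C,D,E}  [seen]
{B,C,D,E} --b--> {A,B,C,D,E}  [seen]
{A,B,D,E} --a--> {A,B,C,D,E}  [seen]
{A,B,D,E} --b--> {A,B,C,D,E}  [seen]
{A,B,D} --a--> {A,B,C,E}  [new]
{A,B,D} --b--> {B,C,D,E}  [seen]
{A,B,C,E} --a--> {A,B,C,D,E}  [seen]
{A,B,C,E} --b--> {A,B,C,D,E}  [seen]
Reachable DFA states: {A}, {B,C}, {D,E}, {A,B,C,D,E}, {B,C,D,E}, {A,B,D,E}, {A,B,D}, {A,B,C,E}.
Accepting DFA states (contain an NFA accepting state): {B,C}, {A,B,C,D,E}, {B,C,D,E}, {A,B,D,E}, {A,B,D}, {A,B,C,E}.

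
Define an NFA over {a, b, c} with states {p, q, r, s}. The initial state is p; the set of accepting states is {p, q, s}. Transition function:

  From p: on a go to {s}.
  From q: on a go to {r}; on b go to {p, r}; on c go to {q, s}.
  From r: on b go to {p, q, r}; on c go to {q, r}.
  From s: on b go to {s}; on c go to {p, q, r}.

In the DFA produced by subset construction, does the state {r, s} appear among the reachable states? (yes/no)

yes

Start state of the DFA: {p}.
{p} --a--> {s}  [new]
{p} --b--> ∅  [new]
{p} --c--> ∅  [seen]
{s} --a--> ∅  [seen]
{s} --b--> {s}  [seen]
{s} --c--> {p, q, r}  [new]
∅ --a--> ∅  [seen]
∅ --b--> ∅  [seen]
∅ --c--> ∅  [seen]
{p, q, r} --a--> {r, s}  [new]
{p, q, r} --b--> {p, q, r}  [seen]
{p, q, r} --c--> {q, r, s}  [new]
{r, s} --a--> ∅  [seen]
{r, s} --b--> {p, q, r, s}  [new]
{r, s} --c--> {p, q, r}  [seen]
{q, r, s} --a--> {r}  [new]
{q, r, s} --b--> {p, q, r, s}  [seen]
{q, r, s} --c--> {p, q, r, s}  [seen]
{p, q, r, s} --a--> {r, s}  [seen]
{p, q, r, s} --b--> {p, q, r, s}  [seen]
{p, q, r, s} --c--> {p, q, r, s}  [seen]
{r} --a--> ∅  [seen]
{r} --b--> {p, q, r}  [seen]
{r} --c--> {q, r}  [new]
{q, r} --a--> {r}  [seen]
{q, r} --b--> {p, q, r}  [seen]
{q, r} --c--> {q, r, s}  [seen]
Reachable DFA states: {p}, {s}, ∅, {p, q, r}, {r, s}, {q, r, s}, {p, q, r, s}, {r}, {q, r}.
{r, s} is among them.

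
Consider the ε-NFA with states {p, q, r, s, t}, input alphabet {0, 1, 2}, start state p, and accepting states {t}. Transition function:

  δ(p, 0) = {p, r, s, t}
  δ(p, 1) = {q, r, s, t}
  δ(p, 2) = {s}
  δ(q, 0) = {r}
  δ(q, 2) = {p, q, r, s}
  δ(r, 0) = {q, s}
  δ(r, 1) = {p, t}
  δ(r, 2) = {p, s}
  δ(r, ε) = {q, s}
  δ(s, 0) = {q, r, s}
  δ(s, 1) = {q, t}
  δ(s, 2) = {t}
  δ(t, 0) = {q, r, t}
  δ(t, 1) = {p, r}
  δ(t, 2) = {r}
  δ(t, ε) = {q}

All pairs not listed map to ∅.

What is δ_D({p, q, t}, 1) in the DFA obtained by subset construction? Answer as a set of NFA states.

{p, q, r, s, t}

δ(p,1) = {q, r, s, t}; δ(q,1) = ∅; δ(t,1) = {p, r}.
Union: {p, q, r, s, t}.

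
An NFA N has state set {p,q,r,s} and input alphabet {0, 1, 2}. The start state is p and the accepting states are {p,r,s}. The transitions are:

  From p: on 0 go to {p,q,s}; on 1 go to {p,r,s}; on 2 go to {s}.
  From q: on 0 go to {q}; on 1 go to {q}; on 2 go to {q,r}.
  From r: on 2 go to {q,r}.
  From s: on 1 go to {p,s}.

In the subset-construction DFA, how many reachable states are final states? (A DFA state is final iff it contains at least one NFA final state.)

Start state of the DFA: {p}.
{p} --0--> {p,q,s}  [new]
{p} --1--> {p,r,s}  [new]
{p} --2--> {s}  [new]
{p,q,s} --0--> {p,q,s}  [seen]
{p,q,s} --1--> {p,q,r,s}  [new]
{p,q,s} --2--> {q,r,s}  [new]
{p,r,s} --0--> {p,q,s}  [seen]
{p,r,s} --1--> {p,r,s}  [seen]
{p,r,s} --2--> {q,r,s}  [seen]
{s} --0--> ∅  [new]
{s} --1--> {p,s}  [new]
{s} --2--> ∅  [seen]
{p,q,r,s} --0--> {p,q,s}  [seen]
{p,q,r,s} --1--> {p,q,r,s}  [seen]
{p,q,r,s} --2--> {q,r,s}  [seen]
{q,r,s} --0--> {q}  [new]
{q,r,s} --1--> {p,q,s}  [seen]
{q,r,s} --2--> {q,r}  [new]
∅ --0--> ∅  [seen]
∅ --1--> ∅  [seen]
∅ --2--> ∅  [seen]
{p,s} --0--> {p,q,s}  [seen]
{p,s} --1--> {p,r,s}  [seen]
{p,s} --2--> {s}  [seen]
{q} --0--> {q}  [seen]
{q} --1--> {q}  [seen]
{q} --2--> {q,r}  [seen]
{q,r} --0--> {q}  [seen]
{q,r} --1--> {q}  [seen]
{q,r} --2--> {q,r}  [seen]
Reachable DFA states: {p}, {p,q,s}, {p,r,s}, {s}, {p,q,r,s}, {q,r,s}, ∅, {p,s}, {q}, {q,r}.
Accepting DFA states (contain an NFA accepting state): {p}, {p,q,s}, {p,r,s}, {s}, {p,q,r,s}, {q,r,s}, {p,s}, {q,r}.

8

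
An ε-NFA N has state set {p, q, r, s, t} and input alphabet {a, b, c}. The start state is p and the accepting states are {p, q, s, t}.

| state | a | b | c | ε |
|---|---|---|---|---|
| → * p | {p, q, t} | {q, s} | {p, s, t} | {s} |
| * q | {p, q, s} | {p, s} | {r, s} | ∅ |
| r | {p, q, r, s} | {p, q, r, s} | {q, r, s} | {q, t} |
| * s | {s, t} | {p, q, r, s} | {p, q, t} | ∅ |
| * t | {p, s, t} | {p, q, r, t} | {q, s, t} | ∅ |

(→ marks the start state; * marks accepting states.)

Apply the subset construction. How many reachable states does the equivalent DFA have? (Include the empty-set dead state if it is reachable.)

Start state of the DFA: {p, s} (ε-closure of the NFA start).
{p, s} --a--> {p, q, s, t}  [new]
{p, s} --b--> {p, q, r, s, t}  [new]
{p, s} --c--> {p, q, s, t}  [seen]
{p, q, s, t} --a--> {p, q, s, t}  [seen]
{p, q, s, t} --b--> {p, q, r, s, t}  [seen]
{p, q, s, t} --c--> {p, q, r, s, t}  [seen]
{p, q, r, s, t} --a--> {p, q, r, s, t}  [seen]
{p, q, r, s, t} --b--> {p, q, r, s, t}  [seen]
{p, q, r, s, t} --c--> {p, q, r, s, t}  [seen]
Reachable DFA states: {p, s}, {p, q, s, t}, {p, q, r, s, t}.

3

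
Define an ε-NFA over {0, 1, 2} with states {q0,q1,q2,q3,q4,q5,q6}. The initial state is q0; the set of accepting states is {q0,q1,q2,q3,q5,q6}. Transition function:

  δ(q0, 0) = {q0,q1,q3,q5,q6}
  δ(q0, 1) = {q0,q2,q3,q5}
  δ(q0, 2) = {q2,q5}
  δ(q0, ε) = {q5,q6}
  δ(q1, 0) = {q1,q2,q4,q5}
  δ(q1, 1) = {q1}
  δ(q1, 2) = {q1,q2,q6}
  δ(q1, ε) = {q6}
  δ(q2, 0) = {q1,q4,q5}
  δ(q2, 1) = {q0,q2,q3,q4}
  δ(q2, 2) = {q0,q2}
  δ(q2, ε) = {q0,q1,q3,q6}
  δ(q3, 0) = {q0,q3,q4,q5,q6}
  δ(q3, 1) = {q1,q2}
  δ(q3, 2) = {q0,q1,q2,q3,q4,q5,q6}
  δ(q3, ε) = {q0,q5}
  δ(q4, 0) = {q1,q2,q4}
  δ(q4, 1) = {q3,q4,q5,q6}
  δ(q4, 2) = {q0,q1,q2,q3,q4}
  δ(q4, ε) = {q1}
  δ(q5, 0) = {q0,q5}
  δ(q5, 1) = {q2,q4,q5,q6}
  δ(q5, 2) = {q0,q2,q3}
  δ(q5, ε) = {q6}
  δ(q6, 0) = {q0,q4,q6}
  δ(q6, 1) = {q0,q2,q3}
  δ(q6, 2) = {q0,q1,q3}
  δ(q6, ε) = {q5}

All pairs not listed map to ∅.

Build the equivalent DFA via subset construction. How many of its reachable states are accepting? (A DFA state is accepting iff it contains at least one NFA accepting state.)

Start state of the DFA: {q0,q5,q6} (ε-closure of the NFA start).
{q0,q5,q6} --0--> {q0,q1,q3,q4,q5,q6}  [new]
{q0,q5,q6} --1--> {q0,q1,q2,q3,q4,q5,q6}  [new]
{q0,q5,q6} --2--> {q0,q1,q2,q3,q5,q6}  [new]
{q0,q1,q3,q4,q5,q6} --0--> {q0,q1,q2,q3,q4,q5,q6}  [seen]
{q0,q1,q3,q4,q5,q6} --1--> {q0,q1,q2,q3,q4,q5,q6}  [seen]
{q0,q1,q3,q4,q5,q6} --2--> {q0,q1,q2,q3,q4,q5,q6}  [seen]
{q0,q1,q2,q3,q4,q5,q6} --0--> {q0,q1,q2,q3,q4,q5,q6}  [seen]
{q0,q1,q2,q3,q4,q5,q6} --1--> {q0,q1,q2,q3,q4,q5,q6}  [seen]
{q0,q1,q2,q3,q4,q5,q6} --2--> {q0,q1,q2,q3,q4,q5,q6}  [seen]
{q0,q1,q2,q3,q5,q6} --0--> {q0,q1,q2,q3,q4,q5,q6}  [seen]
{q0,q1,q2,q3,q5,q6} --1--> {q0,q1,q2,q3,q4,q5,q6}  [seen]
{q0,q1,q2,q3,q5,q6} --2--> {q0,q1,q2,q3,q4,q5,q6}  [seen]
Reachable DFA states: {q0,q5,q6}, {q0,q1,q3,q4,q5,q6}, {q0,q1,q2,q3,q4,q5,q6}, {q0,q1,q2,q3,q5,q6}.
Accepting DFA states (contain an NFA accepting state): {q0,q5,q6}, {q0,q1,q3,q4,q5,q6}, {q0,q1,q2,q3,q4,q5,q6}, {q0,q1,q2,q3,q5,q6}.

4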